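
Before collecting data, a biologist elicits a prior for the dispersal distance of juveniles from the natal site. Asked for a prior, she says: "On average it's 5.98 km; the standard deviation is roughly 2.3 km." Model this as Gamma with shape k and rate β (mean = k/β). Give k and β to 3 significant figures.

k ≈ 6.76, β ≈ 1.13

For Gamma(k, rate β): mean = k/β, variance = k/β², so CV = 1/√k.
CV = SD/mean = 2.3/5.98 = 0.3846, hence k = 1/CV² = 6.76.
Then β = k/mean = 6.76/5.98 = 1.13.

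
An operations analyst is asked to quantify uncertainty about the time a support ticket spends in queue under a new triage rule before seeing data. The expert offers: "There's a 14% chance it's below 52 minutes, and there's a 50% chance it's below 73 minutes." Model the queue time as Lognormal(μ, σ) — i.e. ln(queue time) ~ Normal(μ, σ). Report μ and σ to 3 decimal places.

If T ~ Lognormal(μ,σ) then ln T ~ Normal(μ,σ), so the p-quantile of ln T is μ + z_p·σ.
ln(52) = 3.951 and ln(73) = 4.29; z_{0.14} = -1.08, z_{0.5} = 0.
σ = (4.29 − 3.951)/(0 − (-1.08)) = 0.314.
μ = 3.951 − (-1.08)·0.314 = 4.290.

μ ≈ 4.290, σ ≈ 0.314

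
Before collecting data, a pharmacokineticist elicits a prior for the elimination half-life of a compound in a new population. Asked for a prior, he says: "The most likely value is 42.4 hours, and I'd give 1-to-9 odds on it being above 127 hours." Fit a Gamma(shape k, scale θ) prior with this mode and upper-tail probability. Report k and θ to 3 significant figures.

Gamma(k,θ) with k>1 has mode (k−1)θ, so θ = 42.4/(k−1).
Need P(X < 127) = 0.9 with θ tied to k this way. Start at k = 2, θ = 42.4: P(X<127) ≈ 0.800.
Too low — raise k to concentrate. Iterating converges to k ≈ 2.58.
Then θ = 42.4/(2.58−1) ≈ 26.8.

k ≈ 2.58, θ ≈ 26.8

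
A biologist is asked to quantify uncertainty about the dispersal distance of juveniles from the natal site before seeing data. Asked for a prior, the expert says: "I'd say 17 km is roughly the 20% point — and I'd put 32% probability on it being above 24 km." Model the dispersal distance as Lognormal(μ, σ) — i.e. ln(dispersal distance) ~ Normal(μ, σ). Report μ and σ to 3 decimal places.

If T ~ Lognormal(μ,σ) then ln T ~ Normal(μ,σ), so the p-quantile of ln T is μ + z_p·σ.
ln(17) = 2.833 and ln(24) = 3.178; z_{0.2} = -0.8416, z_{0.68} = 0.4677.
σ = (3.178 − 2.833)/(0.4677 − (-0.8416)) = 0.263.
μ = 2.833 − (-0.8416)·0.263 = 3.055.

μ ≈ 3.055, σ ≈ 0.263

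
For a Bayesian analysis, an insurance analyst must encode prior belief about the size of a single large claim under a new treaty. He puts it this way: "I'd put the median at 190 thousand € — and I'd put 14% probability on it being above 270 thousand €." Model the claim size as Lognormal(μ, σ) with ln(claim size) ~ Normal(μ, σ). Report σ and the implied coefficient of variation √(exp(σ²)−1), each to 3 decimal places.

If T ~ Lognormal(μ,σ) then ln T ~ Normal(μ,σ), so the p-quantile of ln T is μ + z_p·σ.
ln(190) = 5.247 and ln(270) = 5.598; z_{0.5} = 0, z_{0.86} = 1.08.
σ = (5.598 − 5.247)/(1.08 − (0)) = 0.325.
μ = 5.247 − (0)·0.325 = 5.247.
CV = √(exp(σ²)−1) = √(exp(0.1058)−1) = 0.334.

σ ≈ 0.325, CV ≈ 0.334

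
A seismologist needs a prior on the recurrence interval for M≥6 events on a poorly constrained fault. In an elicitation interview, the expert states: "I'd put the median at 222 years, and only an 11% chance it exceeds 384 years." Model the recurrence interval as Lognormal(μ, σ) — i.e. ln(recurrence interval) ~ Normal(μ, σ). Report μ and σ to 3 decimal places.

μ ≈ 5.403, σ ≈ 0.447

If T ~ Lognormal(μ,σ) then ln T ~ Normal(μ,σ), so the p-quantile of ln T is μ + z_p·σ.
ln(222) = 5.403 and ln(384) = 5.951; z_{0.5} = 0, z_{0.89} = 1.227.
σ = (5.951 − 5.403)/(1.227 − (0)) = 0.447.
μ = 5.403 − (0)·0.447 = 5.403.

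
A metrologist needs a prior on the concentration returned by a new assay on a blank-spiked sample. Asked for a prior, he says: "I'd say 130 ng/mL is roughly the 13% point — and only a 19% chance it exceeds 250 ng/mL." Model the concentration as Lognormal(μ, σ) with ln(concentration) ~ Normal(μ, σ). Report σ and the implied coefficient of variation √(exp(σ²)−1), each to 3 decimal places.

If T ~ Lognormal(μ,σ) then ln T ~ Normal(μ,σ), so the p-quantile of ln T is μ + z_p·σ.
ln(130) = 4.868 and ln(250) = 5.521; z_{0.13} = -1.126, z_{0.81} = 0.8779.
σ = (5.521 − 4.868)/(0.8779 − (-1.126)) = 0.326.
μ = 4.868 − (-1.126)·0.326 = 5.235.
CV = √(exp(σ²)−1) = √(exp(0.1064)−1) = 0.335.

σ ≈ 0.326, CV ≈ 0.335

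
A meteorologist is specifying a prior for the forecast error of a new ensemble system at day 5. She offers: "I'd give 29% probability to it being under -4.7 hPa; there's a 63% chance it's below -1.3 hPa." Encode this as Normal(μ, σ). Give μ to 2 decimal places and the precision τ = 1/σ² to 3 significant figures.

μ = -2.57, τ = 0.0678

The p-quantile of Normal(μ,σ) is μ + z_p·σ, with z_{0.29} = -0.5534 and z_{0.63} = 0.3319.
Eliminate σ: μ = (z₂·x₁ − z₁·x₂)/(z₂ − z₁) = (0.3319·-4.7 − (-0.5534)·-1.3)/0.8852 = -2.57.
Then σ = (x₂ − x₁)/(z₂ − z₁) = (-1.3 − -4.7)/0.8852 = 3.84.
Precision τ = 1/σ² = 1/3.841² = 0.0678.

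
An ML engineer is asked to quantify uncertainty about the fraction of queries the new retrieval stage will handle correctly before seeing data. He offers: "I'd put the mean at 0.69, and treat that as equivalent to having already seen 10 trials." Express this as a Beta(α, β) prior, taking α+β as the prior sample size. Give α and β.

α = 6.9, β = 3.1

Under the effective-sample-size interpretation, Beta(α, β) has prior mean α/(α+β) and prior sample size α+β.
So α+β = 10 and α/(α+β) = 0.69, giving α = 0.69·10 = 6.9 and β = 10 − 6.9 = 3.1.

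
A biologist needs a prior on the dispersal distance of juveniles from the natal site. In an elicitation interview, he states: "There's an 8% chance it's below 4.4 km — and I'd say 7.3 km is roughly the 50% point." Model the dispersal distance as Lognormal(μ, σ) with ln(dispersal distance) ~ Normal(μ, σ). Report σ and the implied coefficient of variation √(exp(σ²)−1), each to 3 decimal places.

If T ~ Lognormal(μ,σ) then ln T ~ Normal(μ,σ), so the p-quantile of ln T is μ + z_p·σ.
ln(4.4) = 1.482 and ln(7.3) = 1.988; z_{0.08} = -1.405, z_{0.5} = 0.
σ = (1.988 − 1.482)/(0 − (-1.405)) = 0.360.
μ = 1.482 − (-1.405)·0.360 = 1.988.
CV = √(exp(σ²)−1) = √(exp(0.1298)−1) = 0.372.

σ ≈ 0.360, CV ≈ 0.372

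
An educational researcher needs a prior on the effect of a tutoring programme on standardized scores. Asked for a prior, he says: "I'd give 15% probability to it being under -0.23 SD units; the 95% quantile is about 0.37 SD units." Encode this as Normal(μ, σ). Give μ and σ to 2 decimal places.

μ = 0.00, σ = 0.22

The p-quantile of Normal(μ,σ) is μ + z_p·σ, with z_{0.15} = -1.036 and z_{0.95} = 1.645.
Eliminate σ: μ = (z₂·x₁ − z₁·x₂)/(z₂ − z₁) = (1.645·-0.23 − (-1.036)·0.37)/2.681 = 0.00.
Then σ = (x₂ − x₁)/(z₂ − z₁) = (0.37 − -0.23)/2.681 = 0.22.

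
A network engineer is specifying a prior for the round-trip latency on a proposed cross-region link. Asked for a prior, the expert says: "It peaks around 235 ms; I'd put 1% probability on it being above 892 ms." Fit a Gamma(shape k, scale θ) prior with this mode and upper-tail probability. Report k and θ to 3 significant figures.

Gamma(k,θ) with k>1 has mode (k−1)θ, so θ = 235/(k−1).
Need P(X < 892) = 0.99 with θ tied to k this way. Start at k = 2, θ = 235: P(X<892) ≈ 0.892.
Too low — raise k to concentrate. Iterating converges to k ≈ 3.38.
Then θ = 235/(3.38−1) ≈ 98.6.

k ≈ 3.38, θ ≈ 98.6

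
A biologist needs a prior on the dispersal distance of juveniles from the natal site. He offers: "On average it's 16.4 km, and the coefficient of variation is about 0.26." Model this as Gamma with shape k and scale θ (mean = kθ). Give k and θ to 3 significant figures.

For Gamma(k, scale θ): mean = kθ, variance = kθ², so CV = 1/√k.
CV = 0.26, hence k = 1/CV² = 14.8.
Then θ = mean/k = 16.4/14.8 = 1.11.

k ≈ 14.8, θ ≈ 1.11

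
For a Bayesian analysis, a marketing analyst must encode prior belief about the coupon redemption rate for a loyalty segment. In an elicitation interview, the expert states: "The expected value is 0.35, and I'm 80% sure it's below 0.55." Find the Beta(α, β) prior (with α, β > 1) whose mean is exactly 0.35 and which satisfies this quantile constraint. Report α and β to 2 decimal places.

α ≈ 1.33, β ≈ 2.46

With mean 0.35 fixed, write α = 0.35s, β = 0.65s where s = α+β.
Need P(θ < 0.55) = 0.8 under Beta(0.35s, 0.65s). Normal approximation: (q−m)/√(m(1−m)/s) ≈ z_{0.8} = 0.842, so s ≈ 0.35·0.65·(0.842)²/(0.55−0.35)² = 4.0.
At s = 4.0: P(θ<0.55) ≈ 0.806. Adjusting to match 0.8 gives s ≈ 3.79.
So α = 0.35·3.79 ≈ 1.33, β = 0.65·3.79 ≈ 2.46.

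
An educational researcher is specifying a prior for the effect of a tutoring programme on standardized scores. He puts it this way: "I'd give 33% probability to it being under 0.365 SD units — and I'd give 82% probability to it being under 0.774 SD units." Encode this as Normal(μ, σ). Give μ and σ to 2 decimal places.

μ = 0.50, σ = 0.30

The p-quantile of Normal(μ,σ) is μ + z_p·σ, with z_{0.33} = -0.4399 and z_{0.82} = 0.9154.
Eliminate σ: μ = (z₂·x₁ − z₁·x₂)/(z₂ − z₁) = (0.9154·0.365 − (-0.4399)·0.774)/1.355 = 0.50.
Then σ = (x₂ − x₁)/(z₂ − z₁) = (0.774 − 0.365)/1.355 = 0.30.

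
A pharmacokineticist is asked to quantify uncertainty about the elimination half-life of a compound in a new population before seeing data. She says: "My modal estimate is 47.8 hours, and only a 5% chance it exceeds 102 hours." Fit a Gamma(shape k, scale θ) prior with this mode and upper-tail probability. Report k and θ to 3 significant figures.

Gamma(k,θ) with k>1 has mode (k−1)θ, so θ = 47.8/(k−1).
Need P(X < 102) = 0.95 with θ tied to k this way. Start at k = 2, θ = 47.8: P(X<102) ≈ 0.629.
Too low — raise k to concentrate. Iterating converges to k ≈ 5.8.
Then θ = 47.8/(5.8−1) ≈ 9.96.

k ≈ 5.8, θ ≈ 9.96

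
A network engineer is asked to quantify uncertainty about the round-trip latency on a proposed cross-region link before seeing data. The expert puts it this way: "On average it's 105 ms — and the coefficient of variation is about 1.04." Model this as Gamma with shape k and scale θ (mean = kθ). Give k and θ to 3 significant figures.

For Gamma(k, scale θ): mean = kθ, variance = kθ², so CV = 1/√k.
CV = 1.04, hence k = 1/CV² = 0.925.
Then θ = mean/k = 105/0.925 = 114.

k ≈ 0.925, θ ≈ 114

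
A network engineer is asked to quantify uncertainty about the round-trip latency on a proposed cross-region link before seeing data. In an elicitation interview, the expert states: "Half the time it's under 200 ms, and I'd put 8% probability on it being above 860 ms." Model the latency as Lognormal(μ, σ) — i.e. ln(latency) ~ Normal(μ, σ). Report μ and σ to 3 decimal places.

μ ≈ 5.298, σ ≈ 1.038

If T ~ Lognormal(μ,σ) then ln T ~ Normal(μ,σ), so the p-quantile of ln T is μ + z_p·σ.
ln(200) = 5.298 and ln(860) = 6.757; z_{0.5} = 0, z_{0.92} = 1.405.
σ = (6.757 − 5.298)/(1.405 − (0)) = 1.038.
μ = 5.298 − (0)·1.038 = 5.298.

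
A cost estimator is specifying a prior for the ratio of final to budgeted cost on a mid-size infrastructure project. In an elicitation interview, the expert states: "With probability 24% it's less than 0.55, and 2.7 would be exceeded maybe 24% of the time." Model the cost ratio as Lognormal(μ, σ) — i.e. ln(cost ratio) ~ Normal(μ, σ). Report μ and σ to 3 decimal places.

μ ≈ 0.198, σ ≈ 1.126

If T ~ Lognormal(μ,σ) then ln T ~ Normal(μ,σ), so the p-quantile of ln T is μ + z_p·σ.
ln(0.55) = -0.5978 and ln(2.7) = 0.9933; z_{0.24} = -0.7063, z_{0.76} = 0.7063.
σ = (0.9933 − -0.5978)/(0.7063 − (-0.7063)) = 1.126.
μ = -0.5978 − (-0.7063)·1.126 = 0.198.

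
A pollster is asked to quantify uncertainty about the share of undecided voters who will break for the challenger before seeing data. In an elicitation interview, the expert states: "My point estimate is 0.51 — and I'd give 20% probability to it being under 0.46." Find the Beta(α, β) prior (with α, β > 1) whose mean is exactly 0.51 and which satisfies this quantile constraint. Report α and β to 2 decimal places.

α ≈ 36.14, β ≈ 34.73

With mean 0.51 fixed, write α = 0.51s, β = 0.49s where s = α+β.
Need P(θ < 0.46) = 0.2 under Beta(0.51s, 0.49s). Normal approximation: (q−m)/√(m(1−m)/s) ≈ z_{0.2} = -0.842, so s ≈ 0.51·0.49·(-0.842)²/(0.46−0.51)² = 70.8.
At s = 70.8: P(θ<0.46) ≈ 0.200. Adjusting to match 0.2 gives s ≈ 70.87.
So α = 0.51·70.87 ≈ 36.14, β = 0.49·70.87 ≈ 34.73.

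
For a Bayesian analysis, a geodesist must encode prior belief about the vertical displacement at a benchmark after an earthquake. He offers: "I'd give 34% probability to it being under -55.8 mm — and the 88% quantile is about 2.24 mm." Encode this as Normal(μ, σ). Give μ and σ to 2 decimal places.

μ = -40.72, σ = 36.56

The p-quantile of Normal(μ,σ) is μ + z_p·σ, with z_{0.34} = -0.4125 and z_{0.88} = 1.175.
Eliminate σ: μ = (z₂·x₁ − z₁·x₂)/(z₂ − z₁) = (1.175·-55.8 − (-0.4125)·2.24)/1.587 = -40.72.
Then σ = (x₂ − x₁)/(z₂ − z₁) = (2.24 − -55.8)/1.587 = 36.56.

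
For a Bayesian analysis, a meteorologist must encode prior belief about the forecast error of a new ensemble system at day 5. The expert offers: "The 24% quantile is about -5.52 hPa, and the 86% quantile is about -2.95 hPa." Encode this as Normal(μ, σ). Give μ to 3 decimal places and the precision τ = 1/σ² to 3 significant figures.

The p-quantile of Normal(μ,σ) is μ + z_p·σ, with z_{0.24} = -0.7063 and z_{0.86} = 1.08.
Eliminate σ: μ = (z₂·x₁ − z₁·x₂)/(z₂ − z₁) = (1.08·-5.52 − (-0.7063)·-2.95)/1.787 = -4.504.
Then σ = (x₂ − x₁)/(z₂ − z₁) = (-2.95 − -5.52)/1.787 = 1.438.
Precision τ = 1/σ² = 1/1.438² = 0.483.

μ = -4.504, τ = 0.483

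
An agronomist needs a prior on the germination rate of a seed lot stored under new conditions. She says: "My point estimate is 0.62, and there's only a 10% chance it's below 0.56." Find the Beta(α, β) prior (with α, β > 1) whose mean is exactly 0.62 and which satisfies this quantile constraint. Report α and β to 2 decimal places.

α ≈ 67.47, β ≈ 41.35

With mean 0.62 fixed, write α = 0.62s, β = 0.38s where s = α+β.
Need P(θ < 0.56) = 0.1 under Beta(0.62s, 0.38s). Normal approximation: (q−m)/√(m(1−m)/s) ≈ z_{0.1} = -1.28, so s ≈ 0.62·0.38·(-1.28)²/(0.56−0.62)² = 107.5.
At s = 107.5: P(θ<0.56) ≈ 0.101. Adjusting to match 0.1 gives s ≈ 108.82.
So α = 0.62·108.82 ≈ 67.47, β = 0.38·108.82 ≈ 41.35.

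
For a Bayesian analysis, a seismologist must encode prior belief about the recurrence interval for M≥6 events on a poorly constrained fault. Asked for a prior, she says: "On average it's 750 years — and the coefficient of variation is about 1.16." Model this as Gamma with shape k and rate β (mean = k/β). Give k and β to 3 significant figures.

k ≈ 0.743, β ≈ 0.000991

For Gamma(k, rate β): mean = k/β, variance = k/β², so CV = 1/√k.
CV = 1.16, hence k = 1/CV² = 0.743.
Then β = k/mean = 0.743/750 = 0.000991.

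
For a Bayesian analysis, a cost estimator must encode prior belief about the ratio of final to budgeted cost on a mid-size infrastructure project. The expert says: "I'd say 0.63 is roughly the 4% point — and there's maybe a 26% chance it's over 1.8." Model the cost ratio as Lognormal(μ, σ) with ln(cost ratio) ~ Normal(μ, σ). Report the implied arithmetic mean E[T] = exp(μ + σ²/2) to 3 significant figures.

If T ~ Lognormal(μ,σ) then ln T ~ Normal(μ,σ), so the p-quantile of ln T is μ + z_p·σ.
ln(0.63) = -0.462 and ln(1.8) = 0.5878; z_{0.04} = -1.751, z_{0.74} = 0.6433.
σ = (0.5878 − -0.462)/(0.6433 − (-1.751)) = 0.439.
μ = -0.462 − (-1.751)·0.439 = 0.306.
E[T] = exp(μ + σ²/2) = exp(0.306 + 0.0961) = 1.49.

E[T] ≈ 1.49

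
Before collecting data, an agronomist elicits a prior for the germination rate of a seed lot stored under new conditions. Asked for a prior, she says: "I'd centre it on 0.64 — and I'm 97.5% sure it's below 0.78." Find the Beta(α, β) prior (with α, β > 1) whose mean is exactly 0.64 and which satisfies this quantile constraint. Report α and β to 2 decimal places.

With mean 0.64 fixed, write α = 0.64s, β = 0.36s where s = α+β.
Need P(θ < 0.78) = 0.975 under Beta(0.64s, 0.36s). Normal approximation: (q−m)/√(m(1−m)/s) ≈ z_{0.975} = 1.96, so s ≈ 0.64·0.36·(1.96)²/(0.78−0.64)² = 45.2.
At s = 45.2: P(θ<0.78) ≈ 0.982. Adjusting to match 0.975 gives s ≈ 39.61.
So α = 0.64·39.61 ≈ 25.35, β = 0.36·39.61 ≈ 14.26.

α ≈ 25.35, β ≈ 14.26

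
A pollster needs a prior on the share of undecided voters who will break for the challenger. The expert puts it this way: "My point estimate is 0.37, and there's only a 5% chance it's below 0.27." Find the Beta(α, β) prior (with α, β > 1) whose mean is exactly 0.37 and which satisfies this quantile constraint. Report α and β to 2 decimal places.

α ≈ 21.85, β ≈ 37.21

With mean 0.37 fixed, write α = 0.37s, β = 0.63s where s = α+β.
Need P(θ < 0.27) = 0.05 under Beta(0.37s, 0.63s). Normal approximation: (q−m)/√(m(1−m)/s) ≈ z_{0.05} = -1.64, so s ≈ 0.37·0.63·(-1.64)²/(0.27−0.37)² = 63.1.
At s = 63.1: P(θ<0.27) ≈ 0.044. Adjusting to match 0.05 gives s ≈ 59.06.
So α = 0.37·59.06 ≈ 21.85, β = 0.63·59.06 ≈ 37.21.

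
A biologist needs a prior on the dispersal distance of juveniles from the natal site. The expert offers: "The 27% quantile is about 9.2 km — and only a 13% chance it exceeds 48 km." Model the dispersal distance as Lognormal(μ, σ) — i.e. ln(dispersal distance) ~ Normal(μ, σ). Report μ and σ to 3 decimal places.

μ ≈ 2.801, σ ≈ 0.950

If T ~ Lognormal(μ,σ) then ln T ~ Normal(μ,σ), so the p-quantile of ln T is μ + z_p·σ.
ln(9.2) = 2.219 and ln(48) = 3.871; z_{0.27} = -0.6128, z_{0.87} = 1.126.
σ = (3.871 − 2.219)/(1.126 − (-0.6128)) = 0.950.
μ = 2.219 − (-0.6128)·0.950 = 2.801.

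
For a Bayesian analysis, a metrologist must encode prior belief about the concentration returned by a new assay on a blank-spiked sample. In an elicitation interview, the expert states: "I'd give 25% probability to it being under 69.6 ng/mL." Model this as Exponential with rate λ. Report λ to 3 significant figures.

P(T < 69.6) = 1 − e^(−λ·69.6) = 0.25, so λ = −ln(1−0.25)/69.6 = −ln(0.75)/69.6 = 0.00413.

λ ≈ 0.00413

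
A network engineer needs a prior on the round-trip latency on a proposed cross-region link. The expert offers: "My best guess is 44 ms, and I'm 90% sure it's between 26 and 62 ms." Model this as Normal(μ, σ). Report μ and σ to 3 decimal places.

μ = 44.000, σ = 10.943

A symmetric 90% interval runs μ ± z·σ with z = 1.645.
Half-width = 18, so σ = 18/1.645 = 10.943.
μ is the stated best guess, 44.000.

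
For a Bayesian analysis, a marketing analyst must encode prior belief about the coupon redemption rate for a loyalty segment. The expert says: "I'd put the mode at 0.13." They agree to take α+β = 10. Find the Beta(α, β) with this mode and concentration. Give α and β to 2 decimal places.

α = 2.04, β = 7.96

For α,β > 1 the Beta mode is (α−1)/(α+β−2). With α+β = 10, the mode is (α−1)/8.
Set (α−1)/8 = 0.13 → α = 1 + 0.13·8 = 2.04.
β = 10 − α = 7.96.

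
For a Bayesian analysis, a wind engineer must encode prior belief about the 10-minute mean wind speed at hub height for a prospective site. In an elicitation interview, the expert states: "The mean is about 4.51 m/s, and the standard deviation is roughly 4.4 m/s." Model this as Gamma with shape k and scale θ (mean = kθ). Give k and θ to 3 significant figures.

k ≈ 1.05, θ ≈ 4.29

For Gamma(k, scale θ): mean = kθ, variance = kθ², so CV = 1/√k.
CV = SD/mean = 4.4/4.51 = 0.9756, hence k = 1/CV² = 1.05.
Then θ = mean/k = 4.51/1.05 = 4.29.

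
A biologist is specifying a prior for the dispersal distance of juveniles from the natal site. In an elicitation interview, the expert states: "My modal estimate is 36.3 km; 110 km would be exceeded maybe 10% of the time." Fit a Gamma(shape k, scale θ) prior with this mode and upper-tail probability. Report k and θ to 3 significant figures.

k ≈ 2.55, θ ≈ 23.5

Gamma(k,θ) with k>1 has mode (k−1)θ, so θ = 36.3/(k−1).
Need P(X < 110) = 0.9 with θ tied to k this way. Start at k = 2, θ = 36.3: P(X<110) ≈ 0.805.
Too low — raise k to concentrate. Iterating converges to k ≈ 2.55.
Then θ = 36.3/(2.55−1) ≈ 23.5.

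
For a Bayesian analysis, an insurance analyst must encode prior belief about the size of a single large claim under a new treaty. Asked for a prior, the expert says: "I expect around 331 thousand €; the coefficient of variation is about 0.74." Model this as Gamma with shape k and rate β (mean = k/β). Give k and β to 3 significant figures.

k ≈ 1.83, β ≈ 0.00552

For Gamma(k, rate β): mean = k/β, variance = k/β², so CV = 1/√k.
CV = 0.74, hence k = 1/CV² = 1.83.
Then β = k/mean = 1.83/331 = 0.00552.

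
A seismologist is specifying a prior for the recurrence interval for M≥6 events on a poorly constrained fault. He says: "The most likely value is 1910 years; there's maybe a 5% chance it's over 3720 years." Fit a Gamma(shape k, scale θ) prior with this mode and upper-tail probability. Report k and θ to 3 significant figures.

k ≈ 7.25, θ ≈ 306

Gamma(k,θ) with k>1 has mode (k−1)θ, so θ = 1910/(k−1).
Need P(X < 3720) = 0.95 with θ tied to k this way. Start at k = 2, θ = 1910: P(X<3720) ≈ 0.580.
Too low — raise k to concentrate. Iterating converges to k ≈ 7.25.
Then θ = 1910/(7.25−1) ≈ 306.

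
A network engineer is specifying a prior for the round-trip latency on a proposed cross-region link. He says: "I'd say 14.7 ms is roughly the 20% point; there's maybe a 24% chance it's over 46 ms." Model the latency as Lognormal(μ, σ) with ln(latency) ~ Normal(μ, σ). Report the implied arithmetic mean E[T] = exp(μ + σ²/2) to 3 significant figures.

If T ~ Lognormal(μ,σ) then ln T ~ Normal(μ,σ), so the p-quantile of ln T is μ + z_p·σ.
ln(14.7) = 2.688 and ln(46) = 3.829; z_{0.2} = -0.8416, z_{0.76} = 0.7063.
σ = (3.829 − 2.688)/(0.7063 − (-0.8416)) = 0.737.
μ = 2.688 − (-0.8416)·0.737 = 3.308.
E[T] = exp(μ + σ²/2) = exp(3.308 + 0.2716) = 35.9 ms.

E[T] ≈ 35.9 ms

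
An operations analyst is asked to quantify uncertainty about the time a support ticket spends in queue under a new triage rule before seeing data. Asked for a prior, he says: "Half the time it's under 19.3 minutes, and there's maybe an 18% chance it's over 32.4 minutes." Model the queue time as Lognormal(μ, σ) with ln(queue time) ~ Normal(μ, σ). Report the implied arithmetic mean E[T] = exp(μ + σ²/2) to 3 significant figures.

E[T] ≈ 22.7 minutes

If T ~ Lognormal(μ,σ) then ln T ~ Normal(μ,σ), so the p-quantile of ln T is μ + z_p·σ.
ln(19.3) = 2.96 and ln(32.4) = 3.478; z_{0.5} = 0, z_{0.82} = 0.9154.
σ = (3.478 − 2.96)/(0.9154 − (0)) = 0.566.
μ = 2.96 − (0)·0.566 = 2.960.
E[T] = exp(μ + σ²/2) = exp(2.960 + 0.1602) = 22.7 minutes.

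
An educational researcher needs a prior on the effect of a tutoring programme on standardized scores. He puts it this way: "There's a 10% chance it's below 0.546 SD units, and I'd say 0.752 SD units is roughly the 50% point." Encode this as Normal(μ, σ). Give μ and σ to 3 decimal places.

μ = 0.752, σ = 0.161

The p-quantile of Normal(μ,σ) is μ + z_p·σ, with z_{0.1} = -1.282 and z_{0.5} = 0.
Eliminate σ: μ = (z₂·x₁ − z₁·x₂)/(z₂ − z₁) = (0·0.546 − (-1.282)·0.752)/1.282 = 0.752.
Then σ = (x₂ − x₁)/(z₂ − z₁) = (0.752 − 0.546)/1.282 = 0.161.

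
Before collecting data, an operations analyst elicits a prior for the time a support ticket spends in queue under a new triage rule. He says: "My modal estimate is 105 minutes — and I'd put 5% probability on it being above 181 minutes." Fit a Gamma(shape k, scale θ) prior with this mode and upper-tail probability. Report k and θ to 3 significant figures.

Gamma(k,θ) with k>1 has mode (k−1)θ, so θ = 105/(k−1).
Need P(X < 181) = 0.95 with θ tied to k this way. Start at k = 2, θ = 105: P(X<181) ≈ 0.514.
Too low — raise k to concentrate. Iterating converges to k ≈ 10.4.
Then θ = 105/(10.4−1) ≈ 11.2.

k ≈ 10.4, θ ≈ 11.2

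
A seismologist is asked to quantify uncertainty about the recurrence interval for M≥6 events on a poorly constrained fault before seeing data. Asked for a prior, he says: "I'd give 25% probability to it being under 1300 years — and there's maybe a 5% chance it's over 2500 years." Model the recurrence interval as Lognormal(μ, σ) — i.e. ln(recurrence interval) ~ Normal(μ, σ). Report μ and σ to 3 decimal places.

If T ~ Lognormal(μ,σ) then ln T ~ Normal(μ,σ), so the p-quantile of ln T is μ + z_p·σ.
ln(1300) = 7.17 and ln(2500) = 7.824; z_{0.25} = -0.6745, z_{0.95} = 1.645.
σ = (7.824 − 7.17)/(1.645 − (-0.6745)) = 0.282.
μ = 7.17 − (-0.6745)·0.282 = 7.360.

μ ≈ 7.360, σ ≈ 0.282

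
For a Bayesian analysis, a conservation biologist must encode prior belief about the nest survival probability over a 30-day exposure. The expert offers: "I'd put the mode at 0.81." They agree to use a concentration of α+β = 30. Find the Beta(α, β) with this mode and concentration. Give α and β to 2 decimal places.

α = 23.68, β = 6.32

For α,β > 1 the Beta mode is (α−1)/(α+β−2). With α+β = 30, the mode is (α−1)/28.
Set (α−1)/28 = 0.81 → α = 1 + 0.81·28 = 23.68.
β = 30 − α = 6.32.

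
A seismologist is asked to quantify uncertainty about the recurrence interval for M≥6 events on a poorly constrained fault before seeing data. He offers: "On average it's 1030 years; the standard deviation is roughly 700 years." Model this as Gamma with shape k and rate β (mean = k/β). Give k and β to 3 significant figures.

k ≈ 2.17, β ≈ 0.0021

For Gamma(k, rate β): mean = k/β, variance = k/β², so CV = 1/√k.
CV = SD/mean = 700/1030 = 0.6796, hence k = 1/CV² = 2.17.
Then β = k/mean = 2.17/1030 = 0.0021.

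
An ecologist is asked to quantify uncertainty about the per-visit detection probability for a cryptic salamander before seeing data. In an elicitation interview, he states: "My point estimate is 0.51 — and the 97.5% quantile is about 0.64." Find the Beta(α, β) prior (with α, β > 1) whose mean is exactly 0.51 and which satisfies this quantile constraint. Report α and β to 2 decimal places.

α ≈ 28.08, β ≈ 26.98

With mean 0.51 fixed, write α = 0.51s, β = 0.49s where s = α+β.
Need P(θ < 0.64) = 0.975 under Beta(0.51s, 0.49s). Normal approximation: (q−m)/√(m(1−m)/s) ≈ z_{0.975} = 1.96, so s ≈ 0.51·0.49·(1.96)²/(0.64−0.51)² = 56.8.
At s = 56.8: P(θ<0.64) ≈ 0.977. Adjusting to match 0.975 gives s ≈ 55.06.
So α = 0.51·55.06 ≈ 28.08, β = 0.49·55.06 ≈ 26.98.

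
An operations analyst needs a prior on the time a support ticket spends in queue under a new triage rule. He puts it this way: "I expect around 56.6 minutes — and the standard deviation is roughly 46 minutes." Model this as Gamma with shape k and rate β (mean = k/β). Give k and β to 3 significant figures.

For Gamma(k, rate β): mean = k/β, variance = k/β², so CV = 1/√k.
CV = SD/mean = 46/56.6 = 0.8127, hence k = 1/CV² = 1.51.
Then β = k/mean = 1.51/56.6 = 0.0267.

k ≈ 1.51, β ≈ 0.0267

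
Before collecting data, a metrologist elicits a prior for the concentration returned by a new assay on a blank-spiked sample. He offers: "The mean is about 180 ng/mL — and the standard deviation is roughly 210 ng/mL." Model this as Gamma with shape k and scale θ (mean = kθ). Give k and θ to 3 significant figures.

For Gamma(k, scale θ): mean = kθ, variance = kθ², so CV = 1/√k.
CV = SD/mean = 210/180 = 1.167, hence k = 1/CV² = 0.735.
Then θ = mean/k = 180/0.735 = 245.

k ≈ 0.735, θ ≈ 245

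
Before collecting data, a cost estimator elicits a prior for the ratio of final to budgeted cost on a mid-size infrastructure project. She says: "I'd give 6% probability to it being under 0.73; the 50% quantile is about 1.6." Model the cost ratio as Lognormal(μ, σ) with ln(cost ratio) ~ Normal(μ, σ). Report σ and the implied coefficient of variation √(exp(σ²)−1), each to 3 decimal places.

If T ~ Lognormal(μ,σ) then ln T ~ Normal(μ,σ), so the p-quantile of ln T is μ + z_p·σ.
ln(0.73) = -0.3147 and ln(1.6) = 0.47; z_{0.06} = -1.555, z_{0.5} = 0.
σ = (0.47 − -0.3147)/(0 − (-1.555)) = 0.505.
μ = -0.3147 − (-1.555)·0.505 = 0.470.
CV = √(exp(σ²)−1) = √(exp(0.2547)−1) = 0.539.

σ ≈ 0.505, CV ≈ 0.539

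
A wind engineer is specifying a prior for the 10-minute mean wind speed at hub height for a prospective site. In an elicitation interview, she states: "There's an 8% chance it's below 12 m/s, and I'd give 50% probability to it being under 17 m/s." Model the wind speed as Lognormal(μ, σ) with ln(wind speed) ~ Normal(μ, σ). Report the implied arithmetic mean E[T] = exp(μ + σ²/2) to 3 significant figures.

If T ~ Lognormal(μ,σ) then ln T ~ Normal(μ,σ), so the p-quantile of ln T is μ + z_p·σ.
ln(12) = 2.485 and ln(17) = 2.833; z_{0.08} = -1.405, z_{0.5} = 0.
σ = (2.833 − 2.485)/(0 − (-1.405)) = 0.248.
μ = 2.485 − (-1.405)·0.248 = 2.833.
E[T] = exp(μ + σ²/2) = exp(2.833 + 0.0307) = 17.5 m/s.

E[T] ≈ 17.5 m/s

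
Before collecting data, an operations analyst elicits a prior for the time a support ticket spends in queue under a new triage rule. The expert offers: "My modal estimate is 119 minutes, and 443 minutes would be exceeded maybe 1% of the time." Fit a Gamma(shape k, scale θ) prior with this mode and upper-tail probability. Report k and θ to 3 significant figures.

Gamma(k,θ) with k>1 has mode (k−1)θ, so θ = 119/(k−1).
Need P(X < 443) = 0.99 with θ tied to k this way. Start at k = 2, θ = 119: P(X<443) ≈ 0.886.
Too low — raise k to concentrate. Iterating converges to k ≈ 3.47.
Then θ = 119/(3.47−1) ≈ 48.2.

k ≈ 3.47, θ ≈ 48.2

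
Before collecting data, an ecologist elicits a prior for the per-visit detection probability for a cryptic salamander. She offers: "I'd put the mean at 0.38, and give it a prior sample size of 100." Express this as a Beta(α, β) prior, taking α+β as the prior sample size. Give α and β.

Under the effective-sample-size interpretation, Beta(α, β) has prior mean α/(α+β) and prior sample size α+β.
So α+β = 100 and α/(α+β) = 0.38, giving α = 0.38·100 = 38 and β = 100 − 38 = 62.

α = 38, β = 62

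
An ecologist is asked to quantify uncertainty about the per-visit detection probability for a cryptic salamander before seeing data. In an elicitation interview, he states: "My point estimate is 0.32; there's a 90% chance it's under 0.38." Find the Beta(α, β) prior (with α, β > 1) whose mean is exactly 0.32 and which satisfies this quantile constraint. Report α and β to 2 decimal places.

With mean 0.32 fixed, write α = 0.32s, β = 0.68s where s = α+β.
Need P(θ < 0.38) = 0.9 under Beta(0.32s, 0.68s). Normal approximation: (q−m)/√(m(1−m)/s) ≈ z_{0.9} = 1.28, so s ≈ 0.32·0.68·(1.28)²/(0.38−0.32)² = 99.3.
At s = 99.3: P(θ<0.38) ≈ 0.898. Adjusting to match 0.9 gives s ≈ 101.37.
So α = 0.32·101.37 ≈ 32.44, β = 0.68·101.37 ≈ 68.93.

α ≈ 32.44, β ≈ 68.93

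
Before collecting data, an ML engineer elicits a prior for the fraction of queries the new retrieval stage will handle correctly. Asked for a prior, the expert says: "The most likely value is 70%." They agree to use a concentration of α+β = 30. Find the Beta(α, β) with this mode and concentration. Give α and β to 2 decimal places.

For α,β > 1 the Beta mode is (α−1)/(α+β−2). With α+β = 30, the mode is (α−1)/28.
Set (α−1)/28 = 0.7 → α = 1 + 0.7·28 = 20.60.
β = 30 − α = 9.40.

α = 20.60, β = 9.40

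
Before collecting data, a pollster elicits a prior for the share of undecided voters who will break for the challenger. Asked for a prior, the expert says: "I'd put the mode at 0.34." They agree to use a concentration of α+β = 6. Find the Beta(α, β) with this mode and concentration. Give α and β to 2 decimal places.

For α,β > 1 the Beta mode is (α−1)/(α+β−2). With α+β = 6, the mode is (α−1)/4.
Set (α−1)/4 = 0.34 → α = 1 + 0.34·4 = 2.36.
β = 6 − α = 3.64.

α = 2.36, β = 3.64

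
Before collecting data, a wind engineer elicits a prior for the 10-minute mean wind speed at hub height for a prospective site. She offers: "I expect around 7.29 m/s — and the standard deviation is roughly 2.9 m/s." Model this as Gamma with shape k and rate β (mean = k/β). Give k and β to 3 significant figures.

For Gamma(k, rate β): mean = k/β, variance = k/β², so CV = 1/√k.
CV = SD/mean = 2.9/7.29 = 0.3978, hence k = 1/CV² = 6.32.
Then β = k/mean = 6.32/7.29 = 0.867.

k ≈ 6.32, β ≈ 0.867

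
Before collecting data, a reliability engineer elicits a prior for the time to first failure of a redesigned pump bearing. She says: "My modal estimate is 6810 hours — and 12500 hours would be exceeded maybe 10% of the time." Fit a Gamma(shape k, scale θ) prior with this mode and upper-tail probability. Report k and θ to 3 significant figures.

Gamma(k,θ) with k>1 has mode (k−1)θ, so θ = 6810/(k−1).
Need P(X < 12500) = 0.9 with θ tied to k this way. Start at k = 2, θ = 6810: P(X<12500) ≈ 0.548.
Too low — raise k to concentrate. Iterating converges to k ≈ 6.17.
Then θ = 6810/(6.17−1) ≈ 1320.

k ≈ 6.17, θ ≈ 1320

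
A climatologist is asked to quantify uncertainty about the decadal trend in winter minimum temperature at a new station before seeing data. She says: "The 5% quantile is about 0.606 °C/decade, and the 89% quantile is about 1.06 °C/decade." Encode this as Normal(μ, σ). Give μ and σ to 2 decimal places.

μ = 0.87, σ = 0.16

The p-quantile of Normal(μ,σ) is μ + z_p·σ, with z_{0.05} = -1.645 and z_{0.89} = 1.227.
Eliminate σ: μ = (z₂·x₁ − z₁·x₂)/(z₂ − z₁) = (1.227·0.606 − (-1.645)·1.06)/2.871 = 0.87.
Then σ = (x₂ − x₁)/(z₂ − z₁) = (1.06 − 0.606)/2.871 = 0.16.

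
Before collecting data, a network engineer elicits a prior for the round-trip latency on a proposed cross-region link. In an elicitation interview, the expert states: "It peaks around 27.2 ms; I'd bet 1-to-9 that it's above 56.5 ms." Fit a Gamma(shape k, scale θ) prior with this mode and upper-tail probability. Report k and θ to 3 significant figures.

Gamma(k,θ) with k>1 has mode (k−1)θ, so θ = 27.2/(k−1).
Need P(X < 56.5) = 0.9 with θ tied to k this way. Start at k = 2, θ = 27.2: P(X<56.5) ≈ 0.614.
Too low — raise k to concentrate. Iterating converges to k ≈ 4.59.
Then θ = 27.2/(4.59−1) ≈ 7.57.

k ≈ 4.59, θ ≈ 7.57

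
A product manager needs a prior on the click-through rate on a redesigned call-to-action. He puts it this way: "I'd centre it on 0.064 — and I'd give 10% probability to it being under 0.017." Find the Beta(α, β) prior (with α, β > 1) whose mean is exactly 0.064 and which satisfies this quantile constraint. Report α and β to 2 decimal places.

With mean 0.064 fixed, write α = 0.064s, β = 0.936s where s = α+β.
Need P(θ < 0.017) = 0.1 under Beta(0.064s, 0.936s). Normal approximation: (q−m)/√(m(1−m)/s) ≈ z_{0.1} = -1.28, so s ≈ 0.064·0.936·(-1.28)²/(0.017−0.064)² = 44.5.
At s = 44.5: P(θ<0.017) ≈ 0.048. Adjusting to match 0.1 gives s ≈ 29.90.
So α = 0.064·29.90 ≈ 1.91, β = 0.936·29.90 ≈ 27.99.

α ≈ 1.91, β ≈ 27.99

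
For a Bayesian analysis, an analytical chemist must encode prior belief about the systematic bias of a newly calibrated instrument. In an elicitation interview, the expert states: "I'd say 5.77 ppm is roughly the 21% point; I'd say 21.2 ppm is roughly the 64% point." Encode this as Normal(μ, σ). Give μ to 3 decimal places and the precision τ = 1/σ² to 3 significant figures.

For Normal(μ,σ), the p-quantile is μ + z_p·σ. Here z_{0.21} = -0.8064, z_{0.64} = 0.3585.
So 5.77 = μ − 0.8064σ and 21.2 = μ + 0.3585σ.
Subtracting: σ = (21.2 − 5.77)/(0.3585 − (-0.8064)) = 13.246.
Then μ = 5.77 − (-0.8064)·13.246 = 16.452.
Precision τ = 1/σ² = 1/13.25² = 0.0057.

μ = 16.452, τ = 0.0057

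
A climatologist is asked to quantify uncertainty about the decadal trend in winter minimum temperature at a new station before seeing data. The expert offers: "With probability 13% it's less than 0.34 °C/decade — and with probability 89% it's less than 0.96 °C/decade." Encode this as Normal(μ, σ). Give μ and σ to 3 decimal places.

μ = 0.637, σ = 0.264

The p-quantile of Normal(μ,σ) is μ + z_p·σ, with z_{0.13} = -1.126 and z_{0.89} = 1.227.
Eliminate σ: μ = (z₂·x₁ − z₁·x₂)/(z₂ − z₁) = (1.227·0.34 − (-1.126)·0.96)/2.353 = 0.637.
Then σ = (x₂ − x₁)/(z₂ − z₁) = (0.96 − 0.34)/2.353 = 0.264.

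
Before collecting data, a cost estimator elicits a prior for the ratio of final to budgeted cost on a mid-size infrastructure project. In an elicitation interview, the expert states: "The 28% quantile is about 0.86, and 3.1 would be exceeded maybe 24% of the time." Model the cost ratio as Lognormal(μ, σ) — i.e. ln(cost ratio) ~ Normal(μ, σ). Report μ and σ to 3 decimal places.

If T ~ Lognormal(μ,σ) then ln T ~ Normal(μ,σ), so the p-quantile of ln T is μ + z_p·σ.
ln(0.86) = -0.1508 and ln(3.1) = 1.131; z_{0.28} = -0.5828, z_{0.76} = 0.7063.
σ = (1.131 − -0.1508)/(0.7063 − (-0.5828)) = 0.995.
μ = -0.1508 − (-0.5828)·0.995 = 0.429.

μ ≈ 0.429, σ ≈ 0.995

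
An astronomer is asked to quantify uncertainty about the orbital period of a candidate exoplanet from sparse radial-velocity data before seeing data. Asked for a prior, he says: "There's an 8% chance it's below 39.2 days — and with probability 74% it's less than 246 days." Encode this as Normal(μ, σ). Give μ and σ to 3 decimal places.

μ = 181.050, σ = 100.956

For Normal(μ,σ), the p-quantile is μ + z_p·σ. Here z_{0.08} = -1.405, z_{0.74} = 0.6433.
So 39.2 = μ − 1.405σ and 246 = μ + 0.6433σ.
Subtracting: σ = (246 − 39.2)/(0.6433 − (-1.405)) = 100.956.
Then μ = 39.2 − (-1.405)·100.956 = 181.050.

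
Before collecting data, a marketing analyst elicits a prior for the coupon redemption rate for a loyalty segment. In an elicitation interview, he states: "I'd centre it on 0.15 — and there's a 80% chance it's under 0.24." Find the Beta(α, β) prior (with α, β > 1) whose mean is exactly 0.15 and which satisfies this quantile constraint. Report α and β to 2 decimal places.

α ≈ 1.23, β ≈ 6.97

With mean 0.15 fixed, write α = 0.15s, β = 0.85s where s = α+β.
Need P(θ < 0.24) = 0.8 under Beta(0.15s, 0.85s). Normal approximation: (q−m)/√(m(1−m)/s) ≈ z_{0.8} = 0.842, so s ≈ 0.15·0.85·(0.842)²/(0.24−0.15)² = 11.1.
At s = 11.1: P(θ<0.24) ≈ 0.820. Adjusting to match 0.8 gives s ≈ 8.20.
So α = 0.15·8.20 ≈ 1.23, β = 0.85·8.20 ≈ 6.97.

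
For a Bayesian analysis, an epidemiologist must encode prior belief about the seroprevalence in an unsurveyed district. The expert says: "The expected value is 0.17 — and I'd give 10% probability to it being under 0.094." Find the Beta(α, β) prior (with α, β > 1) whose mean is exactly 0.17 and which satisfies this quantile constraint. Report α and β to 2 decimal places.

With mean 0.17 fixed, write α = 0.17s, β = 0.83s where s = α+β.
Need P(θ < 0.094) = 0.1 under Beta(0.17s, 0.83s). Normal approximation: (q−m)/√(m(1−m)/s) ≈ z_{0.1} = -1.28, so s ≈ 0.17·0.83·(-1.28)²/(0.094−0.17)² = 40.1.
At s = 40.1: P(θ<0.094) ≈ 0.082. Adjusting to match 0.1 gives s ≈ 34.71.
So α = 0.17·34.71 ≈ 5.90, β = 0.83·34.71 ≈ 28.81.

α ≈ 5.90, β ≈ 28.81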